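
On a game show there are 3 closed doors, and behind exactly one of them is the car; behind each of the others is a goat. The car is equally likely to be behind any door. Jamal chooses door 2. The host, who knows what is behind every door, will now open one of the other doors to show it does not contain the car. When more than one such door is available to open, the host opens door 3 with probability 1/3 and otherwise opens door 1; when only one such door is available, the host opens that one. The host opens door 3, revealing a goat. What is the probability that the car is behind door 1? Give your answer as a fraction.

3/4

Apply Bayes' rule, conditioning on where the car actually is.
If it is behind door 1 (prior 1/3): only door 3 is available, probability 1; weight (1/3)·1 = 1/3.
If it is behind door 2 (prior 1/3): door 3 is available, opened with probability 1/3; weight (1/3)·(1/3) = 1/9.
If it is behind door 3 (prior 1/3): the host opened door 3, so this case is ruled out; weight (1/3)·0 = 0.
The weights sum to 4/9.
So P(the car behind door 1 | the host opened door 3) = (1/3) / (4/9) = 3/4.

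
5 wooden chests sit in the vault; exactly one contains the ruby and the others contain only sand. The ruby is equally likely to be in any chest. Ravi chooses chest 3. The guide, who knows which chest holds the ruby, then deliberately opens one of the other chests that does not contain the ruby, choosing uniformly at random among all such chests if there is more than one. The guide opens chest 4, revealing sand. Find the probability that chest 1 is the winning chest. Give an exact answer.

Apply Bayes' rule, conditioning on where the ruby actually is.
If it is in any of chests 1, 2, and 5 (prior 1/5 each): the guide has 3 equally likely choices, so probability 1/3; weight (1/5)·(1/3) = 1/15 each.
If it is in chest 3 (prior 1/5): the guide has 4 equally likely choices, so probability 1/4; weight (1/5)·(1/4) = 1/20.
If it is in chest 4 (prior 1/5): the guide opened chest 4, so this case is ruled out; weight (1/5)·0 = 0.
The weights sum to 1/4.
So P(the ruby in chest 1 | the guide opened chest 4) = (1/15) / (1/4) = 4/15.

4/15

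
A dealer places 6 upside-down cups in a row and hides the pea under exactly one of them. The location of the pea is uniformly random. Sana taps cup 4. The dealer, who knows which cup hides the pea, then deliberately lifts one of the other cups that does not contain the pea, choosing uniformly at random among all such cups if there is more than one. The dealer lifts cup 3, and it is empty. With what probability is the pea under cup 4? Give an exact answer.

Consider each possible location of the pea in turn.
If it is under any of cups 1, 2, 5, and 6 (prior 1/6 each): the dealer has 4 equally likely choices, so probability 1/4; weight (1/6)·(1/4) = 1/24 each.
If it is under cup 3 (prior 1/6): the dealer opened cup 3, so this case is ruled out; weight (1/6)·0 = 0.
If it is under cup 4 (prior 1/6): the dealer has 5 equally likely choices, so probability 1/5; weight (1/6)·(1/5) = 1/30.
The weights sum to 1/5.
So P(the pea under cup 4 | the dealer opened cup 3) = (1/30) / (1/5) = 1/6.

1/6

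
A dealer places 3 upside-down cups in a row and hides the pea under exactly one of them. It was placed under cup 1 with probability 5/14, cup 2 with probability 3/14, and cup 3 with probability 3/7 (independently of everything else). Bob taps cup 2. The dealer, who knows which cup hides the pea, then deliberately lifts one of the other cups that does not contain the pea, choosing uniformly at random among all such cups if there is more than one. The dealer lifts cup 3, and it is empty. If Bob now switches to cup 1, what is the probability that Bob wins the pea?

Apply Bayes' rule, conditioning on where the pea actually is.
If it is under cup 1 (prior 5/14): the dealer has no choice, probability 1; weight (5/14)·1 = 5/14.
If it is under cup 2 (prior 3/14): the dealer has 2 equally likely choices, so probability 1/2; weight (3/14)·(1/2) = 3/28.
If it is under cup 3 (prior 3/7): the dealer opened cup 3, so this case is ruled out; weight (3/7)·0 = 0.
The weights sum to 13/28.
So P(the pea under cup 1 | the dealer opened cup 3) = (5/14) / (13/28) = 10/13.

10/13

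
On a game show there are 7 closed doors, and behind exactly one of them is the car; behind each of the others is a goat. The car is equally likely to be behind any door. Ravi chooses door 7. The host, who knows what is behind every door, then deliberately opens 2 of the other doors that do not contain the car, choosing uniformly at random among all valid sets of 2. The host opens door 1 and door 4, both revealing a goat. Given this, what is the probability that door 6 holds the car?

Condition on the true location of the car.
If it is behind either of doors 1 and 4 (prior 1/7 each): that door was opened and seen not to hold the prize — ruled out; weight (1/7)·0 = 0 each.
If it is behind any of doors 2, 3, 5, and 6 (prior 1/7 each): the host has 10 equally likely choices, so probability 1/10; weight (1/7)·(1/10) = 1/70 each.
If it is behind door 7 (prior 1/7): the host has 15 equally likely choices, so probability 1/15; weight (1/7)·(1/15) = 1/105.
The weights sum to 1/15.
So P(the car behind door 6 | the host opened door 1 and door 4) = (1/70) / (1/15) = 3/14.

3/14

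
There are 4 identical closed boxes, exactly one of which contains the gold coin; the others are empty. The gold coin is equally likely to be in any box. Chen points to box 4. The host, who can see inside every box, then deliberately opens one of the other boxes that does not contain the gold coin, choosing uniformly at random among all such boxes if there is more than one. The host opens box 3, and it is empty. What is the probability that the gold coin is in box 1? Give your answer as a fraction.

Consider each possible location of the gold coin in turn.
If it is in either of boxes 1 and 2 (prior 1/4 each): the host has 2 equally likely choices, so probability 1/2; weight (1/4)·(1/2) = 1/8 each.
If it is in box 3 (prior 1/4): the host opened box 3, so this case is ruled out; weight (1/4)·0 = 0.
If it is in box 4 (prior 1/4): the host has 3 equally likely choices, so probability 1/3; weight (1/4)·(1/3) = 1/12.
The weights sum to 1/3.
So P(the gold coin in box 1 | the host opened box 3) = (1/8) / (1/3) = 3/8.

3/8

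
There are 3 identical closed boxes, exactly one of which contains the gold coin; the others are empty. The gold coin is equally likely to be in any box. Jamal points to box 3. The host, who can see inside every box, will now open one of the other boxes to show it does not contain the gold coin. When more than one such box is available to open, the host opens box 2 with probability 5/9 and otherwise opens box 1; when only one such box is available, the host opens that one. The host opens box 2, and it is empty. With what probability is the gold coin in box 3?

Apply Bayes' rule, conditioning on where the gold coin actually is.
If it is in box 1 (prior 1/3): only box 2 is available, probability 1; weight (1/3)·1 = 1/3.
If it is in box 2 (prior 1/3): the host opened box 2, so this case is ruled out; weight (1/3)·0 = 0.
If it is in box 3 (prior 1/3): box 2 is available, opened with probability 5/9; weight (1/3)·(5/9) = 5/27.
The weights sum to 14/27.
So P(the gold coin in box 3 | the host opened box 2) = (5/27) / (14/27) = 5/14.

5/14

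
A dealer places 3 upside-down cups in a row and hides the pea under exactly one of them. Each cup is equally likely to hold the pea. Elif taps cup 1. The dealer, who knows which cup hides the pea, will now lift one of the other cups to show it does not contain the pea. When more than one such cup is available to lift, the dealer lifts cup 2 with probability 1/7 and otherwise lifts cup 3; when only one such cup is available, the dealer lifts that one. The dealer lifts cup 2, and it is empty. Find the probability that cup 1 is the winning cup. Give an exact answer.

1/8

Condition on the true location of the pea.
If it is under cup 1 (prior 1/3): cup 2 is available, opened with probability 1/7; weight (1/3)·(1/7) = 1/21.
If it is under cup 2 (prior 1/3): the dealer opened cup 2, so this case is ruled out; weight (1/3)·0 = 0.
If it is under cup 3 (prior 1/3): only cup 2 is available, probability 1; weight (1/3)·1 = 1/3.
The weights sum to 8/21.
So P(the pea under cup 1 | the dealer opened cup 2) = (1/21) / (8/21) = 1/8.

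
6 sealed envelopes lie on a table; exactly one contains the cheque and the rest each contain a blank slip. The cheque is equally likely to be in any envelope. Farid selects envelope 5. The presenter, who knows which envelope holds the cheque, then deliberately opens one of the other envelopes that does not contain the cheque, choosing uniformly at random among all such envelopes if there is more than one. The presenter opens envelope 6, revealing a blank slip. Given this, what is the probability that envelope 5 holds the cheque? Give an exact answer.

Apply Bayes' rule, conditioning on where the cheque actually is.
If it is in any of envelopes 1, 2, 3, and 4 (prior 1/6 each): the presenter has 4 equally likely choices, so probability 1/4; weight (1/6)·(1/4) = 1/24 each.
If it is in envelope 5 (prior 1/6): the presenter has 5 equally likely choices, so probability 1/5; weight (1/6)·(1/5) = 1/30.
If it is in envelope 6 (prior 1/6): the presenter opened envelope 6, so this case is ruled out; weight (1/6)·0 = 0.
The weights sum to 1/5.
So P(the cheque in envelope 5 | the presenter opened envelope 6) = (1/30) / (1/5) = 1/6.

1/6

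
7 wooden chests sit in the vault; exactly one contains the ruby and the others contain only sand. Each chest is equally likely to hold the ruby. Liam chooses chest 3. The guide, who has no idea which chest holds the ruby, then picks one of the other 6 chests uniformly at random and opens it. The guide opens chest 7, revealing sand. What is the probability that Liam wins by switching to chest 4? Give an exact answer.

Because the guide chose which chest to open without knowing where the ruby is, the choice is independent of the prize location. Learning that chest 7 does not hold the ruby simply rules out that one location and leaves the remaining 6 chests still equally likely by symmetry.
So P(the ruby in chest 4) = 1/6.

1/6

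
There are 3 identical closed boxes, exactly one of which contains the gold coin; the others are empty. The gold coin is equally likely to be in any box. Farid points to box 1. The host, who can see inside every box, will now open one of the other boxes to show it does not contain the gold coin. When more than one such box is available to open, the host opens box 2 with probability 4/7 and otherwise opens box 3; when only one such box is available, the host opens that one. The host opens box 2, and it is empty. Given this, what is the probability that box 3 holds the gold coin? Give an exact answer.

Apply Bayes' rule, conditioning on where the gold coin actually is.
If it is in box 1 (prior 1/3): box 2 is available, opened with probability 4/7; weight (1/3)·(4/7) = 4/21.
If it is in box 2 (prior 1/3): the host opened box 2, so this case is ruled out; weight (1/3)·0 = 0.
If it is in box 3 (prior 1/3): only box 2 is available, probability 1; weight (1/3)·1 = 1/3.
The weights sum to 11/21.
So P(the gold coin in box 3 | the host opened box 2) = (1/3) / (11/21) = 7/11.

7/11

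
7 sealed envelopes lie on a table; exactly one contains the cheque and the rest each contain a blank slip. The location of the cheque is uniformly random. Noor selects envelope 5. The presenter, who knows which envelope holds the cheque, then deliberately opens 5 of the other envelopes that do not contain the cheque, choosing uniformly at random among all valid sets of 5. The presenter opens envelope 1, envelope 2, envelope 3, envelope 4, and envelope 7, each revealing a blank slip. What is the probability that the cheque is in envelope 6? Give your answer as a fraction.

Consider each possible location of the cheque in turn.
If it is in any of envelopes 1, 2, 3, 4, and 7 (prior 1/7 each): that envelope was opened and seen not to hold the prize — ruled out; weight (1/7)·0 = 0 each.
If it is in envelope 5 (prior 1/7): the presenter has 6 equally likely choices, so probability 1/6; weight (1/7)·(1/6) = 1/42.
If it is in envelope 6 (prior 1/7): the presenter has no choice, probability 1; weight (1/7)·1 = 1/7.
The weights sum to 1/6.
So P(the cheque in envelope 6 | the presenter opened envelope 1, envelope 2, envelope 3, envelope 4, and envelope 7) = (1/7) / (1/6) = 6/7.

6/7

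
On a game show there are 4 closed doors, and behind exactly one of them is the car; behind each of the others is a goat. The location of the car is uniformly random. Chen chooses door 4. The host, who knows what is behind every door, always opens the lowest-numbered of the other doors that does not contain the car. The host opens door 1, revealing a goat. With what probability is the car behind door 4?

1/3

Consider each possible location of the car in turn.
If it is behind door 1 (prior 1/4): the host opened door 1, so this case is ruled out; weight (1/4)·0 = 0.
If it is behind any of doors 2, 3, and 4 (prior 1/4 each): door 1 is the lowest-numbered option available, probability 1; weight (1/4)·1 = 1/4 each.
The weights sum to 3/4.
So P(the car behind door 4 | the host opened door 1) = (1/4) / (3/4) = 1/3.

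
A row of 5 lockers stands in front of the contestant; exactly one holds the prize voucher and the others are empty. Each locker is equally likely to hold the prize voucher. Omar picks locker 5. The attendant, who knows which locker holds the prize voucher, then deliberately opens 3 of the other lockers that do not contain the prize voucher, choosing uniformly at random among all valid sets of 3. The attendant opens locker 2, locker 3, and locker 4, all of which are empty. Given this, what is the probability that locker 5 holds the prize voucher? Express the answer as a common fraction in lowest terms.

1/5

Consider each possible location of the prize voucher in turn.
If it is in locker 1 (prior 1/5): the attendant has no choice, probability 1; weight (1/5)·1 = 1/5.
If it is in any of lockers 2, 3, and 4 (prior 1/5 each): that locker was opened and seen not to hold the prize — ruled out; weight (1/5)·0 = 0 each.
If it is in locker 5 (prior 1/5): the attendant has 4 equally likely choices, so probability 1/4; weight (1/5)·(1/4) = 1/20.
The weights sum to 1/4.
So P(the prize voucher in locker 5 | the attendant opened locker 2, locker 3, and locker 4) = (1/20) / (1/4) = 1/5.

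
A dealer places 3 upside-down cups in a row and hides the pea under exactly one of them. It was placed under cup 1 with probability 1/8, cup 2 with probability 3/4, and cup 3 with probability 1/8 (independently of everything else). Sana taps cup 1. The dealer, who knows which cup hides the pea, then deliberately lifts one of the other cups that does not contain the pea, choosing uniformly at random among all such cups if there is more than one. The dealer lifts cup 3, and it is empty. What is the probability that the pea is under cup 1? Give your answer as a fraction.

Consider each possible location of the pea in turn.
If it is under cup 1 (prior 1/8): the dealer has 2 equally likely choices, so probability 1/2; weight (1/8)·(1/2) = 1/16.
If it is under cup 2 (prior 3/4): the dealer has no choice, probability 1; weight (3/4)·1 = 3/4.
If it is under cup 3 (prior 1/8): the dealer opened cup 3, so this case is ruled out; weight (1/8)·0 = 0.
The weights sum to 13/16.
So P(the pea under cup 1 | the dealer opened cup 3) = (1/16) / (13/16) = 1/13.

1/13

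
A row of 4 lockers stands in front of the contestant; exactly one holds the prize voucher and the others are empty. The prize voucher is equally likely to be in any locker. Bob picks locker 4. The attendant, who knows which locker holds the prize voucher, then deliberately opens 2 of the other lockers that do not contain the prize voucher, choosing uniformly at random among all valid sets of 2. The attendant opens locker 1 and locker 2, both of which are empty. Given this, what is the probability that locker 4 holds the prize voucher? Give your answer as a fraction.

1/4

Condition on the true location of the prize voucher.
If it is in either of lockers 1 and 2 (prior 1/4 each): that locker was opened and seen not to hold the prize — ruled out; weight (1/4)·0 = 0 each.
If it is in locker 3 (prior 1/4): the attendant has no choice, probability 1; weight (1/4)·1 = 1/4.
If it is in locker 4 (prior 1/4): the attendant has 3 equally likely choices, so probability 1/3; weight (1/4)·(1/3) = 1/12.
The weights sum to 1/3.
So P(the prize voucher in locker 4 | the attendant opened locker 1 and locker 2) = (1/12) / (1/3) = 1/4.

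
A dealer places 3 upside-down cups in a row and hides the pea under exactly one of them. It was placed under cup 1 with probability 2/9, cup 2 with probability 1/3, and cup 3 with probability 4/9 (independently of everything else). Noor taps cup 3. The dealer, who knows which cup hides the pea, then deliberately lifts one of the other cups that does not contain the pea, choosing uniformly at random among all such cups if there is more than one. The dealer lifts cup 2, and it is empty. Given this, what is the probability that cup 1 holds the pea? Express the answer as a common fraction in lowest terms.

Apply Bayes' rule, conditioning on where the pea actually is.
If it is under cup 1 (prior 2/9): the dealer has no choice, probability 1; weight (2/9)·1 = 2/9.
If it is under cup 2 (prior 1/3): the dealer opened cup 2, so this case is ruled out; weight (1/3)·0 = 0.
If it is under cup 3 (prior 4/9): the dealer has 2 equally likely choices, so probability 1/2; weight (4/9)·(1/2) = 2/9.
The weights sum to 4/9.
So P(the pea under cup 1 | the dealer opened cup 2) = (2/9) / (4/9) = 1/2.

1/2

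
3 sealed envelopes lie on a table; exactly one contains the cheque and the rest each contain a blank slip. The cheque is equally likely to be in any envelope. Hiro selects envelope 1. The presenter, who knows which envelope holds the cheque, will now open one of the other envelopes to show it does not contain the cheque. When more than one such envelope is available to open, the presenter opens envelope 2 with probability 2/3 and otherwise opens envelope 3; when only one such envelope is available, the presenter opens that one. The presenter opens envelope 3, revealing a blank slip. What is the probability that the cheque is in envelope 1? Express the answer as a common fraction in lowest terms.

1/4

Condition on the true location of the cheque.
If it is in envelope 1 (prior 1/3): envelope 2 is available but not opened, probability 1/3; weight (1/3)·(1/3) = 1/9.
If it is in envelope 2 (prior 1/3): only envelope 3 is available, probability 1; weight (1/3)·1 = 1/3.
If it is in envelope 3 (prior 1/3): the presenter opened envelope 3, so this case is ruled out; weight (1/3)·0 = 0.
The weights sum to 4/9.
So P(the cheque in envelope 1 | the presenter opened envelope 3) = (1/9) / (4/9) = 1/4.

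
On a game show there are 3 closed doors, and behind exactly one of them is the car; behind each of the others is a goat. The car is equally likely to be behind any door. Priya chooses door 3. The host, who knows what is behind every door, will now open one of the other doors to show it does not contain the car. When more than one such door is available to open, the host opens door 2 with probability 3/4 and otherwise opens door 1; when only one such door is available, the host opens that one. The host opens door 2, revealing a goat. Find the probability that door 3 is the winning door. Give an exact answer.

Apply Bayes' rule, conditioning on where the car actually is.
If it is behind door 1 (prior 1/3): only door 2 is available, probability 1; weight (1/3)·1 = 1/3.
If it is behind door 2 (prior 1/3): the host opened door 2, so this case is ruled out; weight (1/3)·0 = 0.
If it is behind door 3 (prior 1/3): door 2 is available, opened with probability 3/4; weight (1/3)·(3/4) = 1/4.
The weights sum to 7/12.
So P(the car behind door 3 | the host opened door 2) = (1/4) / (7/12) = 3/7.

3/7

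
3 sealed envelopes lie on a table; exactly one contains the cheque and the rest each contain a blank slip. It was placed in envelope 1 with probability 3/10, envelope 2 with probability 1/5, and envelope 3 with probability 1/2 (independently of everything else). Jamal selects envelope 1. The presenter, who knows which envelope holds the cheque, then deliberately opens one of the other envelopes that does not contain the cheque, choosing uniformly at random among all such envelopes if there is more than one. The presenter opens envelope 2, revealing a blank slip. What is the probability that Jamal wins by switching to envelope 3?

10/13

Apply Bayes' rule, conditioning on where the cheque actually is.
If it is in envelope 1 (prior 3/10): the presenter has 2 equally likely choices, so probability 1/2; weight (3/10)·(1/2) = 3/20.
If it is in envelope 2 (prior 1/5): the presenter opened envelope 2, so this case is ruled out; weight (1/5)·0 = 0.
If it is in envelope 3 (prior 1/2): the presenter has no choice, probability 1; weight (1/2)·1 = 1/2.
The weights sum to 13/20.
So P(the cheque in envelope 3 | the presenter opened envelope 2) = (1/2) / (13/20) = 10/13.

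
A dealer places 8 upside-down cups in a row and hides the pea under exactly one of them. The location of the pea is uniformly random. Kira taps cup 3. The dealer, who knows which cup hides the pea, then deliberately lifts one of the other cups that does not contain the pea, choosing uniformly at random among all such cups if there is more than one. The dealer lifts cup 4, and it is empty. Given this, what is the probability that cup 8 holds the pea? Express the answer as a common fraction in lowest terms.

7/48

Consider each possible location of the pea in turn.
If it is under any of cups 1, 2, 5, 6, 7, and 8 (prior 1/8 each): the dealer has 6 equally likely choices, so probability 1/6; weight (1/8)·(1/6) = 1/48 each.
If it is under cup 3 (prior 1/8): the dealer has 7 equally likely choices, so probability 1/7; weight (1/8)·(1/7) = 1/56.
If it is under cup 4 (prior 1/8): the dealer opened cup 4, so this case is ruled out; weight (1/8)·0 = 0.
The weights sum to 1/7.
So P(the pea under cup 8 | the dealer opened cup 4) = (1/48) / (1/7) = 7/48.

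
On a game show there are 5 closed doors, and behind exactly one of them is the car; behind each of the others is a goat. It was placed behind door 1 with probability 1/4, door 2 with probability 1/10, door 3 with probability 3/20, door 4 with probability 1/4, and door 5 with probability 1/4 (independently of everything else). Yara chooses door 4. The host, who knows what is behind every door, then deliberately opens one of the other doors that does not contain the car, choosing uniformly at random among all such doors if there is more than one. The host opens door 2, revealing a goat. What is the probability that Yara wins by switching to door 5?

20/67

Consider each possible location of the car in turn.
If it is behind either of doors 1 and 5 (prior 1/4 each): the host has 3 equally likely choices, so probability 1/3; weight (1/4)·(1/3) = 1/12 each.
If it is behind door 2 (prior 1/10): the host opened door 2, so this case is ruled out; weight (1/10)·0 = 0.
If it is behind door 3 (prior 3/20): the host has 3 equally likely choices, so probability 1/3; weight (3/20)·(1/3) = 1/20.
If it is behind door 4 (prior 1/4): the host has 4 equally likely choices, so probability 1/4; weight (1/4)·(1/4) = 1/16.
The weights sum to 67/240.
So P(the car behind door 5 | the host opened door 2) = (1/12) / (67/240) = 20/67.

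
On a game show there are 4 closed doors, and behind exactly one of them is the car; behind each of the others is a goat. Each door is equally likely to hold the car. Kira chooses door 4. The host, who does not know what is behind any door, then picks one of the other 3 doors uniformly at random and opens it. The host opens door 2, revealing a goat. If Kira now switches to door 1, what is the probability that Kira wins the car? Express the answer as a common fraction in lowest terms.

1/3

Because the host chose which door to open without knowing where the car is, the choice is independent of the prize location. Learning that door 2 does not hold the car simply rules out that one location and leaves the remaining 3 doors still equally likely by symmetry.
So P(the car behind door 1) = 1/3.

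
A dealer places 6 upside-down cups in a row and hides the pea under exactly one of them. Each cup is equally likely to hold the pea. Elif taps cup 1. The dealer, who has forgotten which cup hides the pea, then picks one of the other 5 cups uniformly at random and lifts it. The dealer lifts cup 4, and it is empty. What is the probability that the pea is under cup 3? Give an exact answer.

1/5

Because the dealer chose which cup to lift without knowing where the pea is, the choice is independent of the prize location. Learning that cup 4 does not hold the pea simply rules out that one location and leaves the remaining 5 cups still equally likely by symmetry.
So P(the pea under cup 3) = 1/5.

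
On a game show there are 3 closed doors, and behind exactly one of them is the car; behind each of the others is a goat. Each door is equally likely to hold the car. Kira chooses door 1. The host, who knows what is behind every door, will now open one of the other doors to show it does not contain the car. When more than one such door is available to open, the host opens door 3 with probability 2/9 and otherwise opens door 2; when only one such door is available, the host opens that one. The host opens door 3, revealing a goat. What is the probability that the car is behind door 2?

9/11

Condition on the true location of the car.
If it is behind door 1 (prior 1/3): door 3 is available, opened with probability 2/9; weight (1/3)·(2/9) = 2/27.
If it is behind door 2 (prior 1/3): only door 3 is available, probability 1; weight (1/3)·1 = 1/3.
If it is behind door 3 (prior 1/3): the host opened door 3, so this case is ruled out; weight (1/3)·0 = 0.
The weights sum to 11/27.
So P(the car behind door 2 | the host opened door 3) = (1/3) / (11/27) = 9/11.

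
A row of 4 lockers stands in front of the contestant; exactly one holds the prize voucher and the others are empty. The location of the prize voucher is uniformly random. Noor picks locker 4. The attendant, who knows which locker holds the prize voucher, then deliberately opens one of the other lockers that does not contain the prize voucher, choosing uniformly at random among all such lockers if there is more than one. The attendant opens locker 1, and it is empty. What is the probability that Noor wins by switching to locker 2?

Consider each possible location of the prize voucher in turn.
If it is in locker 1 (prior 1/4): the attendant opened locker 1, so this case is ruled out; weight (1/4)·0 = 0.
If it is in either of lockers 2 and 3 (prior 1/4 each): the attendant has 2 equally likely choices, so probability 1/2; weight (1/4)·(1/2) = 1/8 each.
If it is in locker 4 (prior 1/4): the attendant has 3 equally likely choices, so probability 1/3; weight (1/4)·(1/3) = 1/12.
The weights sum to 1/3.
So P(the prize voucher in locker 2 | the attendant opened locker 1) = (1/8) / (1/3) = 3/8.

3/8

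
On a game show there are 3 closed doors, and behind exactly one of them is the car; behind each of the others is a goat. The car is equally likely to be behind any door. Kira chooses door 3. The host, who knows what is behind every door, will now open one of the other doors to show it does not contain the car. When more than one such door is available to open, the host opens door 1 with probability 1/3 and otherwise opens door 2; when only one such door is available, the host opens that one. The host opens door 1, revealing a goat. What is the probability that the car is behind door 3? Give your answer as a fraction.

Condition on the true location of the car.
If it is behind door 1 (prior 1/3): the host opened door 1, so this case is ruled out; weight (1/3)·0 = 0.
If it is behind door 2 (prior 1/3): only door 1 is available, probability 1; weight (1/3)·1 = 1/3.
If it is behind door 3 (prior 1/3): door 1 is available, opened with probability 1/3; weight (1/3)·(1/3) = 1/9.
The weights sum to 4/9.
So P(the car behind door 3 | the host opened door 1) = (1/9) / (4/9) = 1/4.

1/4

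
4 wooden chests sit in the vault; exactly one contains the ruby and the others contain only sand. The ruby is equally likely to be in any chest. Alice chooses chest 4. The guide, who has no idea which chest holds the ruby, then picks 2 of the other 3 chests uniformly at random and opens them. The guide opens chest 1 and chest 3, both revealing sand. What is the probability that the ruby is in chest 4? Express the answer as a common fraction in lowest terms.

Apply Bayes' rule, conditioning on where the ruby actually is.
If it is in either of chests 1 and 3 (prior 1/4 each): that chest was opened and seen not to hold the prize — ruled out; weight (1/4)·0 = 0 each.
If it is in either of chests 2 and 4 (prior 1/4 each): the guide picks exactly this set with probability 1/3 regardless, and none is the prize; weight (1/4)·(1/3) = 1/12 each.
The weights sum to 1/6.
So P(the ruby in chest 4 | the guide opened chest 1 and chest 3) = (1/12) / (1/6) = 1/2.

1/2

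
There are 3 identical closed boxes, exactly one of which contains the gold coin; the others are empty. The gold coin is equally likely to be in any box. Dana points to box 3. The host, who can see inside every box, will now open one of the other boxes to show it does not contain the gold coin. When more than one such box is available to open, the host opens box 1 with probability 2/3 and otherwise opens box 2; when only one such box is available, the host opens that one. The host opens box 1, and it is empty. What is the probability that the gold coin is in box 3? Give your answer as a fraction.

2/5

Condition on the true location of the gold coin.
If it is in box 1 (prior 1/3): the host opened box 1, so this case is ruled out; weight (1/3)·0 = 0.
If it is in box 2 (prior 1/3): only box 1 is available, probability 1; weight (1/3)·1 = 1/3.
If it is in box 3 (prior 1/3): box 1 is available, opened with probability 2/3; weight (1/3)·(2/3) = 2/9.
The weights sum to 5/9.
So P(the gold coin in box 3 | the host opened box 1) = (2/9) / (5/9) = 2/5.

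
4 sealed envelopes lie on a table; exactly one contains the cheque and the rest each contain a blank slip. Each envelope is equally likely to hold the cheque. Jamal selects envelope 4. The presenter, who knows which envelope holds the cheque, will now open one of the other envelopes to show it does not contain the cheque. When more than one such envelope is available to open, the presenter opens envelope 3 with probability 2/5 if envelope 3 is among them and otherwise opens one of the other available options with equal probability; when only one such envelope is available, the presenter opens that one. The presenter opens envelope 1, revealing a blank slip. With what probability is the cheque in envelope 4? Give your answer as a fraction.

3/14

Consider each possible location of the cheque in turn.
If it is in envelope 1 (prior 1/4): the presenter opened envelope 1, so this case is ruled out; weight (1/4)·0 = 0.
If it is in envelope 2 (prior 1/4): envelope 3 is available but not opened, probability 3/5; weight (1/4)·(3/5) = 3/20.
If it is in envelope 3 (prior 1/4): envelope 3 holds the prize so is unavailable; the presenter chooses uniformly among the 2 others, probability 1/2; weight (1/4)·(1/2) = 1/8.
If it is in envelope 4 (prior 1/4): envelope 3 is available but not opened; envelope 1 gets probability (1 − 2/5)/2 = 3/10; weight (1/4)·(3/10) = 3/40.
The weights sum to 7/20.
So P(the cheque in envelope 4 | the presenter opened envelope 1) = (3/40) / (7/20) = 3/14.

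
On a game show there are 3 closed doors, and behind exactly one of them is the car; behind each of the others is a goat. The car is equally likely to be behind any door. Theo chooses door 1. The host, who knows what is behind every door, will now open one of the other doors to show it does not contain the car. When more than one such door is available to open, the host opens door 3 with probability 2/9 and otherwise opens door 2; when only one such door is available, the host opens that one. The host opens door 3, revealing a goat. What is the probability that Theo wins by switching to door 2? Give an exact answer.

Consider each possible location of the car in turn.
If it is behind door 1 (prior 1/3): door 3 is available, opened with probability 2/9; weight (1/3)·(2/9) = 2/27.
If it is behind door 2 (prior 1/3): only door 3 is available, probability 1; weight (1/3)·1 = 1/3.
If it is behind door 3 (prior 1/3): the host opened door 3, so this case is ruled out; weight (1/3)·0 = 0.
The weights sum to 11/27.
So P(the car behind door 2 | the host opened door 3) = (1/3) / (11/27) = 9/11.

9/11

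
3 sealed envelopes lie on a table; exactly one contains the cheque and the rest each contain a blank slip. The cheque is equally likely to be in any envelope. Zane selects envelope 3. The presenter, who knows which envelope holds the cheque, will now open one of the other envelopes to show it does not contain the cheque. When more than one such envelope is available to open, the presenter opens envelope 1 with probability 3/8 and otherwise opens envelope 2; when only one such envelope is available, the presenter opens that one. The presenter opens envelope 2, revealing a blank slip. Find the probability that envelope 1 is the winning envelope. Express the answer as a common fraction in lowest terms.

8/13

Condition on the true location of the cheque.
If it is in envelope 1 (prior 1/3): only envelope 2 is available, probability 1; weight (1/3)·1 = 1/3.
If it is in envelope 2 (prior 1/3): the presenter opened envelope 2, so this case is ruled out; weight (1/3)·0 = 0.
If it is in envelope 3 (prior 1/3): envelope 1 is available but not opened, probability 5/8; weight (1/3)·(5/8) = 5/24.
The weights sum to 13/24.
So P(the cheque in envelope 1 | the presenter opened envelope 2) = (1/3) / (13/24) = 8/13.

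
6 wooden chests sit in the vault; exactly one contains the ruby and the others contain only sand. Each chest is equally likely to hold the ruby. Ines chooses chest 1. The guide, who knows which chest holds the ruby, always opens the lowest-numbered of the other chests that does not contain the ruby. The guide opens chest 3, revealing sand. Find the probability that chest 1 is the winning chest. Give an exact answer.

Consider each possible location of the ruby in turn.
If it is in any of chests 1, 4, 5, and 6 (prior 1/6 each): the guide would have opened chest 2 instead, probability 0; weight (1/6)·0 = 0 each.
If it is in chest 2 (prior 1/6): chest 3 is the lowest-numbered option available, probability 1; weight (1/6)·1 = 1/6.
If it is in chest 3 (prior 1/6): the guide opened chest 3, so this case is ruled out; weight (1/6)·0 = 0.
The weights sum to 1/6.
So P(the ruby in chest 1 | the guide opened chest 3) = 0 / (1/6) = 0.

0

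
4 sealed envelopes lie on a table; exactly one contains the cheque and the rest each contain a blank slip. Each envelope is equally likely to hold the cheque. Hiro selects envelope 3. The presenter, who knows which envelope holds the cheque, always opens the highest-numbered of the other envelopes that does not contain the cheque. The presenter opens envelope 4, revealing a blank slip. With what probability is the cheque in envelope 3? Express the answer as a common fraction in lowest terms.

1/3

Apply Bayes' rule, conditioning on where the cheque actually is.
If it is in any of envelopes 1, 2, and 3 (prior 1/4 each): envelope 4 is the highest-numbered option available, probability 1; weight (1/4)·1 = 1/4 each.
If it is in envelope 4 (prior 1/4): the presenter opened envelope 4, so this case is ruled out; weight (1/4)·0 = 0.
The weights sum to 3/4.
So P(the cheque in envelope 3 | the presenter opened envelope 4) = (1/4) / (3/4) = 1/3.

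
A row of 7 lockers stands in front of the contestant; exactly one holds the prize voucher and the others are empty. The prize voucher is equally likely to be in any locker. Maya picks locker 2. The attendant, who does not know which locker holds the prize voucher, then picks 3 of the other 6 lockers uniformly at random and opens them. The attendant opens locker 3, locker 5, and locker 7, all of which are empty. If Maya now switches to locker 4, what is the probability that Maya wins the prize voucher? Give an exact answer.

1/4

Consider each possible location of the prize voucher in turn.
If it is in any of lockers 1, 2, 4, and 6 (prior 1/7 each): the attendant picks exactly this set with probability 1/20 regardless, and none is the prize; weight (1/7)·(1/20) = 1/140 each.
If it is in any of lockers 3, 5, and 7 (prior 1/7 each): that locker was opened and seen not to hold the prize — ruled out; weight (1/7)·0 = 0 each.
The weights sum to 1/35.
So P(the prize voucher in locker 4 | the attendant opened locker 3, locker 5, and locker 7) = (1/140) / (1/35) = 1/4.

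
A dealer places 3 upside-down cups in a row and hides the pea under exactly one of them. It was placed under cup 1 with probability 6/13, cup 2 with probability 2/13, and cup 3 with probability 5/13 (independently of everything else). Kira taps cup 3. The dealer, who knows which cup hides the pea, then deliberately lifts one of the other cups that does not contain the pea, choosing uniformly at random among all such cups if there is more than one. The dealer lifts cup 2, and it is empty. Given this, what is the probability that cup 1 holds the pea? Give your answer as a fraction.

12/17

Apply Bayes' rule, conditioning on where the pea actually is.
If it is under cup 1 (prior 6/13): the dealer has no choice, probability 1; weight (6/13)·1 = 6/13.
If it is under cup 2 (prior 2/13): the dealer opened cup 2, so this case is ruled out; weight (2/13)·0 = 0.
If it is under cup 3 (prior 5/13): the dealer has 2 equally likely choices, so probability 1/2; weight (5/13)·(1/2) = 5/26.
The weights sum to 17/26.
So P(the pea under cup 1 | the dealer opened cup 2) = (6/13) / (17/26) = 12/17.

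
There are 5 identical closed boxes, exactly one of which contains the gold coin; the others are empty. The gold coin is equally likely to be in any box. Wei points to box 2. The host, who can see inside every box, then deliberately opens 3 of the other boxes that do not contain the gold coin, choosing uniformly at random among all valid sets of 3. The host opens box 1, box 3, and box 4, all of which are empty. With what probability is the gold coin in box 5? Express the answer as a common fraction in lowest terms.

4/5

Consider each possible location of the gold coin in turn.
If it is in any of boxes 1, 3, and 4 (prior 1/5 each): that box was opened and seen not to hold the prize — ruled out; weight (1/5)·0 = 0 each.
If it is in box 2 (prior 1/5): the host has 4 equally likely choices, so probability 1/4; weight (1/5)·(1/4) = 1/20.
If it is in box 5 (prior 1/5): the host has no choice, probability 1; weight (1/5)·1 = 1/5.
The weights sum to 1/4.
So P(the gold coin in box 5 | the host opened box 1, box 3, and box 4) = (1/5) / (1/4) = 4/5.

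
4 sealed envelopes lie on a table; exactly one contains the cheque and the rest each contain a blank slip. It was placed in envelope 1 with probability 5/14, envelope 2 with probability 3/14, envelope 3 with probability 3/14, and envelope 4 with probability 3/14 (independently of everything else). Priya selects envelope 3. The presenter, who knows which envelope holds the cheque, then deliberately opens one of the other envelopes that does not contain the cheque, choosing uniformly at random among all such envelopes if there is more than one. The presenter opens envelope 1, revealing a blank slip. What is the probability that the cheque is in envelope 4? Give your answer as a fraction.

Consider each possible location of the cheque in turn.
If it is in envelope 1 (prior 5/14): the presenter opened envelope 1, so this case is ruled out; weight (5/14)·0 = 0.
If it is in either of envelopes 2 and 4 (prior 3/14 each): the presenter has 2 equally likely choices, so probability 1/2; weight (3/14)·(1/2) = 3/28 each.
If it is in envelope 3 (prior 3/14): the presenter has 3 equally likely choices, so probability 1/3; weight (3/14)·(1/3) = 1/14.
The weights sum to 2/7.
So P(the cheque in envelope 4 | the presenter opened envelope 1) = (3/28) / (2/7) = 3/8.

3/8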